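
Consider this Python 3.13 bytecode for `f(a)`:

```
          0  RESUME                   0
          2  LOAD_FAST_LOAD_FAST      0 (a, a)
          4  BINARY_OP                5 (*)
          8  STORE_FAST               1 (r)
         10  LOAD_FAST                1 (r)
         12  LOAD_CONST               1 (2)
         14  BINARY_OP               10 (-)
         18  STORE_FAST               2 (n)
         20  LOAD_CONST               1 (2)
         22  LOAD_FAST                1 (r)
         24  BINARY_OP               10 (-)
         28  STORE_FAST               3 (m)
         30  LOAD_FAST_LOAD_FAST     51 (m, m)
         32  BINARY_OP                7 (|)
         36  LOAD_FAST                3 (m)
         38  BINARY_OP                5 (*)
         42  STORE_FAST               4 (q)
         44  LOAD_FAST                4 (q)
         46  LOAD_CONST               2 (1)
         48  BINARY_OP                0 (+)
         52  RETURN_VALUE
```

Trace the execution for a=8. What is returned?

3845

LOAD_FAST_LOAD_FAST a,a → push 8,8. Stack: [8, 8]
BINARY_OP * → 8 * 8 = 64. Stack: [64]
STORE_FAST r → r=64. Stack: []
LOAD_FAST r → push 64. Stack: [64]
LOAD_CONST → push 2. Stack: [64, 2]
BINARY_OP - → 64 - 2 = 62. Stack: [62]
STORE_FAST n → n=62. Stack: []
LOAD_CONST → push 2. Stack: [2]
LOAD_FAST r → push 64. Stack: [2, 64]
BINARY_OP - → 2 - 64 = -62. Stack: [-62]
STORE_FAST m → m=-62. Stack: []
LOAD_FAST_LOAD_FAST m,m → push -62,-62. Stack: [-62, -62]
BINARY_OP | → -62 | -62 = -62. Stack: [-62]
LOAD_FAST m → push -62. Stack: [-62, -62]
BINARY_OP * → -62 * -62 = 3844. Stack: [3844]
STORE_FAST q → q=3844. Stack: []
LOAD_FAST q → push 3844. Stack: [3844]
LOAD_CONST → push 1. Stack: [3844, 1]
BINARY_OP + → 3844 + 1 = 3845. Stack: [3845]
RETURN_VALUE → return 3845.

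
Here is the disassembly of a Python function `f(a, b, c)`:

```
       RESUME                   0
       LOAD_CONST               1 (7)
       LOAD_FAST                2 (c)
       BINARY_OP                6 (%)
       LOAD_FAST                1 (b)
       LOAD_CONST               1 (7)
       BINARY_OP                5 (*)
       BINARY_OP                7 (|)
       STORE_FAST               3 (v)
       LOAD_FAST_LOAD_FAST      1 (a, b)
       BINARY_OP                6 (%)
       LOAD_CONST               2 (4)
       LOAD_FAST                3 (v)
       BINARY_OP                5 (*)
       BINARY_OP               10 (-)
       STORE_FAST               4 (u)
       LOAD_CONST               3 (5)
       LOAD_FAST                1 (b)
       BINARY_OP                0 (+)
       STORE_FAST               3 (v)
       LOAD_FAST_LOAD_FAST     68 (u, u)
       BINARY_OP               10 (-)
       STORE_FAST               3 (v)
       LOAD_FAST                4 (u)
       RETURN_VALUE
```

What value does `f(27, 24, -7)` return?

LOAD_CONST → push 7. Stack: [7]
LOAD_FAST c → push -7. Stack: [7, -7]
BINARY_OP % → 7 % -7 = 0. Stack: [0]
LOAD_FAST b → push 24. Stack: [0, 24]
LOAD_CONST → push 7. Stack: [0, 24, 7]
BINARY_OP * → 24 * 7 = 168. Stack: [0, 168]
BINARY_OP | → 0 | 168 = 168. Stack: [168]
STORE_FAST v → v=168. Stack: []
LOAD_FAST_LOAD_FAST a,b → push 27,24. Stack: [27, 24]
BINARY_OP % → 27 % 24 = 3. Stack: [3]
LOAD_CONST → push 4. Stack: [3, 4]
LOAD_FAST v → push 168. Stack: [3, 4, 168]
BINARY_OP * → 4 * 168 = 672. Stack: [3, 672]
BINARY_OP - → 3 - 672 = -669. Stack: [-669]
STORE_FAST u → u=-669. Stack: []
LOAD_CONST → push 5. Stack: [5]
LOAD_FAST b → push 24. Stack: [5, 24]
BINARY_OP + → 5 + 24 = 29. Stack: [29]
STORE_FAST v → v=29. Stack: []
LOAD_FAST_LOAD_FAST u,u → push -669,-669. Stack: [-669, -669]
BINARY_OP - → -669 - -669 = 0. Stack: [0]
STORE_FAST v → v=0. Stack: []
LOAD_FAST u → push -669. Stack: [-669]
RETURN_VALUE → return -669.

-669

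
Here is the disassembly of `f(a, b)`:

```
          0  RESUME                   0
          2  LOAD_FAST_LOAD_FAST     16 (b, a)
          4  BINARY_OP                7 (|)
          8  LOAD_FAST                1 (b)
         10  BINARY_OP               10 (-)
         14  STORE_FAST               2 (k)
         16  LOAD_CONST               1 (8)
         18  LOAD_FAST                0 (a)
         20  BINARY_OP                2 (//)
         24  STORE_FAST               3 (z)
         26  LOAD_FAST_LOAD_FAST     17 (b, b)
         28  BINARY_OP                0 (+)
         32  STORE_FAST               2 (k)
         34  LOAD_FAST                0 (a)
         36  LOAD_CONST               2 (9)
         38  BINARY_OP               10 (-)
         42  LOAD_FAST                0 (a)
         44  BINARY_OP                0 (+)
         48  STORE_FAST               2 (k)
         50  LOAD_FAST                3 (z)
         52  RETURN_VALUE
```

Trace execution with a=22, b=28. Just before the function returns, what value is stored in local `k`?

LOAD_FAST_LOAD_FAST b,a → push 28,22. Stack: [28, 22]
BINARY_OP | → 28 | 22 = 30. Stack: [30]
LOAD_FAST b → push 28. Stack: [30, 28]
BINARY_OP - → 30 - 28 = 2. Stack: [2]
STORE_FAST k → k=2. Stack: []
LOAD_CONST → push 8. Stack: [8]
LOAD_FAST a → push 22. Stack: [8, 22]
BINARY_OP // → 8 // 22 = 0. Stack: [0]
STORE_FAST z → z=0. Stack: []
LOAD_FAST_LOAD_FAST b,b → push 28,28. Stack: [28, 28]
BINARY_OP + → 28 + 28 = 56. Stack: [56]
STORE_FAST k → k=56. Stack: []
LOAD_FAST a → push 22. Stack: [22]
LOAD_CONST → push 9. Stack: [22, 9]
BINARY_OP - → 22 - 9 = 13. Stack: [13]
LOAD_FAST a → push 22. Stack: [13, 22]
BINARY_OP + → 13 + 22 = 35. Stack: [35]
STORE_FAST k → k=35. Stack: []
LOAD_FAST z → push 0. Stack: [0]
RETURN_VALUE → return 0.

35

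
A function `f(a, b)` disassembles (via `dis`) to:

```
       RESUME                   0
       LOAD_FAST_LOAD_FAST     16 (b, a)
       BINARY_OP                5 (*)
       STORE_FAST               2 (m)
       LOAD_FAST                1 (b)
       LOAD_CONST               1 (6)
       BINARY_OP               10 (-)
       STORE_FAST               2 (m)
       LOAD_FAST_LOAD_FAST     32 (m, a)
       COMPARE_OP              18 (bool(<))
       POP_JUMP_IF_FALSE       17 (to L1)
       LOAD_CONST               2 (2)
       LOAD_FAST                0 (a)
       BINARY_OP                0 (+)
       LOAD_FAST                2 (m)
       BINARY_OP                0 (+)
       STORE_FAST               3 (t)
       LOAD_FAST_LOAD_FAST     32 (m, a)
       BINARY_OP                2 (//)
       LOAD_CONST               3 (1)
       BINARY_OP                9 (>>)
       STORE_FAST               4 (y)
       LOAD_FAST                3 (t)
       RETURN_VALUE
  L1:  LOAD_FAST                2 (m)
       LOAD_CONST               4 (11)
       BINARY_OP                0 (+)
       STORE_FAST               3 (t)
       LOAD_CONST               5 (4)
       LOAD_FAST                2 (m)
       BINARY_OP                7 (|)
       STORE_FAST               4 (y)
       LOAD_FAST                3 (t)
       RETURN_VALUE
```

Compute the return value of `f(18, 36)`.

41

LOAD_FAST_LOAD_FAST b,a → push 36,18. Stack: [36, 18]
BINARY_OP * → 36 * 18 = 648. Stack: [648]
STORE_FAST m → m=648. Stack: []
LOAD_FAST b → push 36. Stack: [36]
LOAD_CONST → push 6. Stack: [36, 6]
BINARY_OP - → 36 - 6 = 30. Stack: [30]
STORE_FAST m → m=30. Stack: []
LOAD_FAST_LOAD_FAST m,a → push 30,18. Stack: [30, 18]
COMPARE_OP bool(<) → 30 vs 18 = False. Stack: [False]
POP_JUMP_IF_FALSE → pop False; jump. Stack: []
LOAD_FAST m → push 30. Stack: [30]
LOAD_CONST → push 11. Stack: [30, 11]
BINARY_OP + → 30 + 11 = 41. Stack: [41]
STORE_FAST t → t=41. Stack: []
LOAD_CONST → push 4. Stack: [4]
LOAD_FAST m → push 30. Stack: [4, 30]
BINARY_OP | → 4 | 30 = 30. Stack: [30]
STORE_FAST y → y=30. Stack: []
LOAD_FAST t → push 41. Stack: [41]
RETURN_VALUE → return 41.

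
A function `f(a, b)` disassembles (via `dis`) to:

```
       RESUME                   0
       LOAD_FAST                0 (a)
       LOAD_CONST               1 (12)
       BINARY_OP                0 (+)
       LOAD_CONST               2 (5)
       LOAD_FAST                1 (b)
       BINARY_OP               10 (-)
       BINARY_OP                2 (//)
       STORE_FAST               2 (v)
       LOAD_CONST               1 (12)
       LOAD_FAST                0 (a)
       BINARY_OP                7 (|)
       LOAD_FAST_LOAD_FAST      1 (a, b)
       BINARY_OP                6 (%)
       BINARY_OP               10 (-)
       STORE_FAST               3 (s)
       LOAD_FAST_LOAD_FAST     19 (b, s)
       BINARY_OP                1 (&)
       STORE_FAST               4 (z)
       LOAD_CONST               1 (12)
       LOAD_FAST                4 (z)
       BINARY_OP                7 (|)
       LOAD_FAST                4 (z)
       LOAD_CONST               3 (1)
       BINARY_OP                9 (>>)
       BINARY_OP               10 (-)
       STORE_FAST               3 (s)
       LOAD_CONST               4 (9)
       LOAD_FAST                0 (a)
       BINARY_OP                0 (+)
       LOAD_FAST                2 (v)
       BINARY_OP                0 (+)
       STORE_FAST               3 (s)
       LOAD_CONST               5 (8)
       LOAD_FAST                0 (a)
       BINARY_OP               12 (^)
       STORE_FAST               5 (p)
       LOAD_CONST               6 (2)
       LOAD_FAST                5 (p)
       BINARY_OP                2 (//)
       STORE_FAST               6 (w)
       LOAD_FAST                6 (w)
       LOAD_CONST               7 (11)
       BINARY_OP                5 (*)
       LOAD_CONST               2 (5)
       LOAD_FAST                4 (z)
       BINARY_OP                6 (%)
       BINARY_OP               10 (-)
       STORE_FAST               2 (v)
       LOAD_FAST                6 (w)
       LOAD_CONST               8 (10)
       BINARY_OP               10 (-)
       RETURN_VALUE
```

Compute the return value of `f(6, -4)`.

LOAD_FAST a → push 6. Stack: [6]
LOAD_CONST → push 12. Stack: [6, 12]
BINARY_OP + → 6 + 12 = 18. Stack: [18]
LOAD_CONST → push 5. Stack: [18, 5]
LOAD_FAST b → push -4. Stack: [18, 5, -4]
BINARY_OP - → 5 - -4 = 9. Stack: [18, 9]
BINARY_OP // → 18 // 9 = 2. Stack: [2]
STORE_FAST v → v=2. Stack: []
LOAD_CONST → push 12. Stack: [12]
LOAD_FAST a → push 6. Stack: [12, 6]
BINARY_OP | → 12 | 6 = 14. Stack: [14]
LOAD_FAST_LOAD_FAST a,b → push 6,-4. Stack: [14, 6, -4]
BINARY_OP % → 6 % -4 = -2. Stack: [14, -2]
BINARY_OP - → 14 - -2 = 16. Stack: [16]
STORE_FAST s → s=16. Stack: []
LOAD_FAST_LOAD_FAST b,s → push -4,16. Stack: [-4, 16]
BINARY_OP & → -4 & 16 = 16. Stack: [16]
STORE_FAST z → z=16. Stack: []
LOAD_CONST → push 12. Stack: [12]
LOAD_FAST z → push 16. Stack: [12, 16]
BINARY_OP | → 12 | 16 = 28. Stack: [28]
LOAD_FAST z → push 16. Stack: [28, 16]
LOAD_CONST → push 1. Stack: [28, 16, 1]
BINARY_OP >> → 16 >> 1 = 8. Stack: [28, 8]
BINARY_OP - → 28 - 8 = 20. Stack: [20]
STORE_FAST s → s=20. Stack: []
LOAD_CONST → push 9. Stack: [9]
LOAD_FAST a → push 6. Stack: [9, 6]
BINARY_OP + → 9 + 6 = 15. Stack: [15]
LOAD_FAST v → push 2. Stack: [15, 2]
BINARY_OP + → 15 + 2 = 17. Stack: [17]
STORE_FAST s → s=17. Stack: []
LOAD_CONST → push 8. Stack: [8]
LOAD_FAST a → push 6. Stack: [8, 6]
BINARY_OP ^ → 8 ^ 6 = 14. Stack: [14]
STORE_FAST p → p=14. Stack: []
LOAD_CONST → push 2. Stack: [2]
LOAD_FAST p → push 14. Stack: [2, 14]
BINARY_OP // → 2 // 14 = 0. Stack: [0]
STORE_FAST w → w=0. Stack: []
LOAD_FAST w → push 0. Stack: [0]
LOAD_CONST → push 11. Stack: [0, 11]
BINARY_OP * → 0 * 11 = 0. Stack: [0]
LOAD_CONST → push 5. Stack: [0, 5]
LOAD_FAST z → push 16. Stack: [0, 5, 16]
BINARY_OP % → 5 % 16 = 5. Stack: [0, 5]
BINARY_OP - → 0 - 5 = -5. Stack: [-5]
STORE_FAST v → v=-5. Stack: []
LOAD_FAST w → push 0. Stack: [0]
LOAD_CONST → push 10. Stack: [0, 10]
BINARY_OP - → 0 - 10 = -10. Stack: [-10]
RETURN_VALUE → return -10.

-10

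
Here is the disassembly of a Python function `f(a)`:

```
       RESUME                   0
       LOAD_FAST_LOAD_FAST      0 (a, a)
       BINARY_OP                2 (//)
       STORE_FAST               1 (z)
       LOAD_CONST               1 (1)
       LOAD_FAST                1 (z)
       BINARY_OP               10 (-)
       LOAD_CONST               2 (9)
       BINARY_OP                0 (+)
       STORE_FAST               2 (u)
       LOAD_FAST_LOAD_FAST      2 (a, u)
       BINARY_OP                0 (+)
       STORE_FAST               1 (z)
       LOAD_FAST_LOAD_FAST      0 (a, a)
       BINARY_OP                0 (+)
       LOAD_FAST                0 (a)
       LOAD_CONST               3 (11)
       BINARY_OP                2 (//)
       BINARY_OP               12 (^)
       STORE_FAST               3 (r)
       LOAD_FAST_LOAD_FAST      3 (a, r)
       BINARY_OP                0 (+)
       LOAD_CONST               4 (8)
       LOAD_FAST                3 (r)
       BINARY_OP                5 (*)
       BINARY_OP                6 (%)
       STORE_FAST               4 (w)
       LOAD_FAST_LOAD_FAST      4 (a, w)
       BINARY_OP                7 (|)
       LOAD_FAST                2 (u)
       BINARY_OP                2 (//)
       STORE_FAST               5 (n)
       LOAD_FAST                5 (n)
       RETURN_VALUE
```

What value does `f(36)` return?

12

LOAD_FAST_LOAD_FAST a,a → push 36,36. Stack: [36, 36]
BINARY_OP // → 36 // 36 = 1. Stack: [1]
STORE_FAST z → z=1. Stack: []
LOAD_CONST → push 1. Stack: [1]
LOAD_FAST z → push 1. Stack: [1, 1]
BINARY_OP - → 1 - 1 = 0. Stack: [0]
LOAD_CONST → push 9. Stack: [0, 9]
BINARY_OP + → 0 + 9 = 9. Stack: [9]
STORE_FAST u → u=9. Stack: []
LOAD_FAST_LOAD_FAST a,u → push 36,9. Stack: [36, 9]
BINARY_OP + → 36 + 9 = 45. Stack: [45]
STORE_FAST z → z=45. Stack: []
LOAD_FAST_LOAD_FAST a,a → push 36,36. Stack: [36, 36]
BINARY_OP + → 36 + 36 = 72. Stack: [72]
LOAD_FAST a → push 36. Stack: [72, 36]
LOAD_CONST → push 11. Stack: [72, 36, 11]
BINARY_OP // → 36 // 11 = 3. Stack: [72, 3]
BINARY_OP ^ → 72 ^ 3 = 75. Stack: [75]
STORE_FAST r → r=75. Stack: []
LOAD_FAST_LOAD_FAST a,r → push 36,75. Stack: [36, 75]
BINARY_OP + → 36 + 75 = 111. Stack: [111]
LOAD_CONST → push 8. Stack: [111, 8]
LOAD_FAST r → push 75. Stack: [111, 8, 75]
BINARY_OP * → 8 * 75 = 600. Stack: [111, 600]
BINARY_OP % → 111 % 600 = 111. Stack: [111]
STORE_FAST w → w=111. Stack: []
LOAD_FAST_LOAD_FAST a,w → push 36,111. Stack: [36, 111]
BINARY_OP | → 36 | 111 = 111. Stack: [111]
LOAD_FAST u → push 9. Stack: [111, 9]
BINARY_OP // → 111 // 9 = 12. Stack: [12]
STORE_FAST n → n=12. Stack: []
LOAD_FAST n → push 12. Stack: [12]
RETURN_VALUE → return 12.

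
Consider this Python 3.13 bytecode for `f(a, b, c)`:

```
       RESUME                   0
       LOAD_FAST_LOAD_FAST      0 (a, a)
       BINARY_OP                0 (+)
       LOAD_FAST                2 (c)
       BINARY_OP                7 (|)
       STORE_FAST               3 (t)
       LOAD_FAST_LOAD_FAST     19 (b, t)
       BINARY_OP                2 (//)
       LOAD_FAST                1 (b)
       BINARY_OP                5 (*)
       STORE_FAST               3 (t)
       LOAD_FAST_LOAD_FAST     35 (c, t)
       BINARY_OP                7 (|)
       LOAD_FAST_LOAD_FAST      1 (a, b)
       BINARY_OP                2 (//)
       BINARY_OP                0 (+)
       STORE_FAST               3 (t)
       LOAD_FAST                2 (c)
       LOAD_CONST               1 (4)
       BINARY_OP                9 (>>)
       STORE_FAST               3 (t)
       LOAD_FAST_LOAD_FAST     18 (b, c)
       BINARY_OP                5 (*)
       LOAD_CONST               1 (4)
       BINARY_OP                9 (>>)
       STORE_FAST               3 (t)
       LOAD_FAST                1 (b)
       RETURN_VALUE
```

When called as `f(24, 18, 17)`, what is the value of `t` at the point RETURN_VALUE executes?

19

LOAD_FAST_LOAD_FAST a,a → push 24,24. Stack: [24, 24]
BINARY_OP + → 24 + 24 = 48. Stack: [48]
LOAD_FAST c → push 17. Stack: [48, 17]
BINARY_OP | → 48 | 17 = 49. Stack: [49]
STORE_FAST t → t=49. Stack: []
LOAD_FAST_LOAD_FAST b,t → push 18,49. Stack: [18, 49]
BINARY_OP // → 18 // 49 = 0. Stack: [0]
LOAD_FAST b → push 18. Stack: [0, 18]
BINARY_OP * → 0 * 18 = 0. Stack: [0]
STORE_FAST t → t=0. Stack: []
LOAD_FAST_LOAD_FAST c,t → push 17,0. Stack: [17, 0]
BINARY_OP | → 17 | 0 = 17. Stack: [17]
LOAD_FAST_LOAD_FAST a,b → push 24,18. Stack: [17, 24, 18]
BINARY_OP // → 24 // 18 = 1. Stack: [17, 1]
BINARY_OP + → 17 + 1 = 18. Stack: [18]
STORE_FAST t → t=18. Stack: []
LOAD_FAST c → push 17. Stack: [17]
LOAD_CONST → push 4. Stack: [17, 4]
BINARY_OP >> → 17 >> 4 = 1. Stack: [1]
STORE_FAST t → t=1. Stack: []
LOAD_FAST_LOAD_FAST b,c → push 18,17. Stack: [18, 17]
BINARY_OP * → 18 * 17 = 306. Stack: [306]
LOAD_CONST → push 4. Stack: [306, 4]
BINARY_OP >> → 306 >> 4 = 19. Stack: [19]
STORE_FAST t → t=19. Stack: []
LOAD_FAST b → push 18. Stack: [18]
RETURN_VALUE → return 18.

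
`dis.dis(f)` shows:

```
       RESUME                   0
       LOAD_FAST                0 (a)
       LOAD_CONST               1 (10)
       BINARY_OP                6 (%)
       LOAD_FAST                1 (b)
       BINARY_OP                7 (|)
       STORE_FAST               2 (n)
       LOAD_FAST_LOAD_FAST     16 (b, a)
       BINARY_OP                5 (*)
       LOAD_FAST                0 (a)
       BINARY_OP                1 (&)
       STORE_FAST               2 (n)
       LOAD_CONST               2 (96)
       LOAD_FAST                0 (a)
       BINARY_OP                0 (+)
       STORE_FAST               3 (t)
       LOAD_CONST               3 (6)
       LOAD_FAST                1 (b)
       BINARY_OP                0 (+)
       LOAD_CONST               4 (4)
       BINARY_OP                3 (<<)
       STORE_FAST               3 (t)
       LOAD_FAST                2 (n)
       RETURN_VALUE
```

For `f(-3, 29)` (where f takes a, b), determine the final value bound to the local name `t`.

LOAD_FAST a → push -3. Stack: [-3]
LOAD_CONST → push 10. Stack: [-3, 10]
BINARY_OP % → -3 % 10 = 7. Stack: [7]
LOAD_FAST b → push 29. Stack: [7, 29]
BINARY_OP | → 7 | 29 = 31. Stack: [31]
STORE_FAST n → n=31. Stack: []
LOAD_FAST_LOAD_FAST b,a → push 29,-3. Stack: [29, -3]
BINARY_OP * → 29 * -3 = -87. Stack: [-87]
LOAD_FAST a → push -3. Stack: [-87, -3]
BINARY_OP & → -87 & -3 = -87. Stack: [-87]
STORE_FAST n → n=-87. Stack: []
LOAD_CONST → push 96. Stack: [96]
LOAD_FAST a → push -3. Stack: [96, -3]
BINARY_OP + → 96 + -3 = 93. Stack: [93]
STORE_FAST t → t=93. Stack: []
LOAD_CONST → push 6. Stack: [6]
LOAD_FAST b → push 29. Stack: [6, 29]
BINARY_OP + → 6 + 29 = 35. Stack: [35]
LOAD_CONST → push 4. Stack: [35, 4]
BINARY_OP << → 35 << 4 = 560. Stack: [560]
STORE_FAST t → t=560. Stack: []
LOAD_FAST n → push -87. Stack: [-87]
RETURN_VALUE → return -87.

560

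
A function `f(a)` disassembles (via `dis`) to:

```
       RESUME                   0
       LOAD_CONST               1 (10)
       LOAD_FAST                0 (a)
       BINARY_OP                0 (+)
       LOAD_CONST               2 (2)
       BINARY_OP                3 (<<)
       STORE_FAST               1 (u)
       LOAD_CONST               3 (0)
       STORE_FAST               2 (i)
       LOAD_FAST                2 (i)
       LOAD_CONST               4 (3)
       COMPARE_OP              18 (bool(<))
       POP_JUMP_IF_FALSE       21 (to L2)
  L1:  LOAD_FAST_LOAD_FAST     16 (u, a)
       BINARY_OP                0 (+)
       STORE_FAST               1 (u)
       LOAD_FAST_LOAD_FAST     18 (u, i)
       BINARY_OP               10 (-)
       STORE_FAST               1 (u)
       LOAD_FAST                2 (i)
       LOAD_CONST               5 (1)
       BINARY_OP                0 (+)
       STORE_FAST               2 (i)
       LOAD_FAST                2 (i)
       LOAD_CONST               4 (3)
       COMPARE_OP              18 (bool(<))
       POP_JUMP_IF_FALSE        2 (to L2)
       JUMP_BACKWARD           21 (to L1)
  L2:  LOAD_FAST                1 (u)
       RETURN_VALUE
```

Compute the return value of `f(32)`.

261

LOAD_CONST → push 10. Stack: [10]
LOAD_FAST a → push 32. Stack: [10, 32]
BINARY_OP + → 10 + 32 = 42. Stack: [42]
LOAD_CONST → push 2. Stack: [42, 2]
BINARY_OP << → 42 << 2 = 168. Stack: [168]
STORE_FAST u → u=168. Stack: []
LOAD_CONST → push 0. Stack: [0]
STORE_FAST i → i=0. Stack: []
LOAD_FAST i → push 0. Stack: [0]
LOAD_CONST → push 3. Stack: [0, 3]
COMPARE_OP bool(<) → 0 vs 3 = True. Stack: [True]
POP_JUMP_IF_FALSE → pop True; no jump. Stack: []
LOAD_FAST_LOAD_FAST u,a → push 168,32. Stack: [168, 32]
BINARY_OP + → 168 + 32 = 200. Stack: [200]
STORE_FAST u → u=200. Stack: []
LOAD_FAST_LOAD_FAST u,i → push 200,0. Stack: [200, 0]
BINARY_OP - → 200 - 0 = 200. Stack: [200]
STORE_FAST u → u=200. Stack: []
LOAD_FAST i → push 0. Stack: [0]
LOAD_CONST → push 1. Stack: [0, 1]
BINARY_OP + → 0 + 1 = 1. Stack: [1]
STORE_FAST i → i=1. Stack: []
LOAD_FAST i → push 1. Stack: [1]
LOAD_CONST → push 3. Stack: [1, 3]
COMPARE_OP bool(<) → 1 vs 3 = True. Stack: [True]
POP_JUMP_IF_FALSE → pop True; no jump. Stack: []
LOAD_FAST_LOAD_FAST u,a → push 200,32. Stack: [200, 32]
BINARY_OP + → 200 + 32 = 232. Stack: [232]
STORE_FAST u → u=232. Stack: []
LOAD_FAST_LOAD_FAST u,i → push 232,1. Stack: [232, 1]
BINARY_OP - → 232 - 1 = 231. Stack: [231]
STORE_FAST u → u=231. Stack: []
LOAD_FAST i → push 1. Stack: [1]
LOAD_CONST → push 1. Stack: [1, 1]
BINARY_OP + → 1 + 1 = 2. Stack: [2]
STORE_FAST i → i=2. Stack: []
LOAD_FAST i → push 2. Stack: [2]
LOAD_CONST → push 3. Stack: [2, 3]
COMPARE_OP bool(<) → 2 vs 3 = True. Stack: [True]
POP_JUMP_IF_FALSE → pop True; no jump. Stack: []
LOAD_FAST_LOAD_FAST u,a → push 231,32. Stack: [231, 32]
BINARY_OP + → 231 + 32 = 263. Stack: [263]
STORE_FAST u → u=263. Stack: []
LOAD_FAST_LOAD_FAST u,i → push 263,2. Stack: [263, 2]
BINARY_OP - → 263 - 2 = 261. Stack: [261]
STORE_FAST u → u=261. Stack: []
LOAD_FAST i → push 2. Stack: [2]
LOAD_CONST → push 1. Stack: [2, 1]
BINARY_OP + → 2 + 1 = 3. Stack: [3]
STORE_FAST i → i=3. Stack: []
LOAD_FAST i → push 3. Stack: [3]
LOAD_CONST → push 3. Stack: [3, 3]
COMPARE_OP bool(<) → 3 vs 3 = False. Stack: [False]
POP_JUMP_IF_FALSE → pop False; jump. Stack: []
LOAD_FAST u → push 261. Stack: [261]
RETURN_VALUE → return 261.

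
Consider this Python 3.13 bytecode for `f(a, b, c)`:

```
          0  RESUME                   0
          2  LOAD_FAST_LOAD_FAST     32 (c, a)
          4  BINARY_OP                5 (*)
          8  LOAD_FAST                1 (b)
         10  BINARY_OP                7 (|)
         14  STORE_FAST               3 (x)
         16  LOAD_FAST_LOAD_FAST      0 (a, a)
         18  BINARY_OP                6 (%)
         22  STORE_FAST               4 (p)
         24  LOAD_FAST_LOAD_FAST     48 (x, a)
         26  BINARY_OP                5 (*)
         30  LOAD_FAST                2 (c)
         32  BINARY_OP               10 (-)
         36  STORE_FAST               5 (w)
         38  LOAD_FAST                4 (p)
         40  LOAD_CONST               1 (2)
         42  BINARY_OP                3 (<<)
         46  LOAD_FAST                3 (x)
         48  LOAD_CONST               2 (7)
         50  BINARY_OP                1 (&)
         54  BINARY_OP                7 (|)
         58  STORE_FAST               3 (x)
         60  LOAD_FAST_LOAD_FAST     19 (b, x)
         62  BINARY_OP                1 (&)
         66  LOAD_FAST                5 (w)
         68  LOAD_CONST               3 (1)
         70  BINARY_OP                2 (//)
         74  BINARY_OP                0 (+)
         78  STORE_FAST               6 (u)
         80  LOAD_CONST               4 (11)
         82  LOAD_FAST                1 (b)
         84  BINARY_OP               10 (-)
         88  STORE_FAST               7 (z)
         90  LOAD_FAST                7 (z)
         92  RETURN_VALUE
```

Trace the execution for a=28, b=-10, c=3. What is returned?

LOAD_FAST_LOAD_FAST c,a → push 3,28. Stack: [3, 28]
BINARY_OP * → 3 * 28 = 84. Stack: [84]
LOAD_FAST b → push -10. Stack: [84, -10]
BINARY_OP | → 84 | -10 = -10. Stack: [-10]
STORE_FAST x → x=-10. Stack: []
LOAD_FAST_LOAD_FAST a,a → push 28,28. Stack: [28, 28]
BINARY_OP % → 28 % 28 = 0. Stack: [0]
STORE_FAST p → p=0. Stack: []
LOAD_FAST_LOAD_FAST x,a → push -10,28. Stack: [-10, 28]
BINARY_OP * → -10 * 28 = -280. Stack: [-280]
LOAD_FAST c → push 3. Stack: [-280, 3]
BINARY_OP - → -280 - 3 = -283. Stack: [-283]
STORE_FAST w → w=-283. Stack: []
LOAD_FAST p → push 0. Stack: [0]
LOAD_CONST → push 2. Stack: [0, 2]
BINARY_OP << → 0 << 2 = 0. Stack: [0]
LOAD_FAST x → push -10. Stack: [0, -10]
LOAD_CONST → push 7. Stack: [0, -10, 7]
BINARY_OP & → -10 & 7 = 6. Stack: [0, 6]
BINARY_OP | → 0 | 6 = 6. Stack: [6]
STORE_FAST x → x=6. Stack: []
LOAD_FAST_LOAD_FAST b,x → push -10,6. Stack: [-10, 6]
BINARY_OP & → -10 & 6 = 6. Stack: [6]
LOAD_FAST w → push -283. Stack: [6, -283]
LOAD_CONST → push 1. Stack: [6, -283, 1]
BINARY_OP // → -283 // 1 = -283. Stack: [6, -283]
BINARY_OP + → 6 + -283 = -277. Stack: [-277]
STORE_FAST u → u=-277. Stack: []
LOAD_CONST → push 11. Stack: [11]
LOAD_FAST b → push -10. Stack: [11, -10]
BINARY_OP - → 11 - -10 = 21. Stack: [21]
STORE_FAST z → z=21. Stack: []
LOAD_FAST z → push 21. Stack: [21]
RETURN_VALUE → return 21.

21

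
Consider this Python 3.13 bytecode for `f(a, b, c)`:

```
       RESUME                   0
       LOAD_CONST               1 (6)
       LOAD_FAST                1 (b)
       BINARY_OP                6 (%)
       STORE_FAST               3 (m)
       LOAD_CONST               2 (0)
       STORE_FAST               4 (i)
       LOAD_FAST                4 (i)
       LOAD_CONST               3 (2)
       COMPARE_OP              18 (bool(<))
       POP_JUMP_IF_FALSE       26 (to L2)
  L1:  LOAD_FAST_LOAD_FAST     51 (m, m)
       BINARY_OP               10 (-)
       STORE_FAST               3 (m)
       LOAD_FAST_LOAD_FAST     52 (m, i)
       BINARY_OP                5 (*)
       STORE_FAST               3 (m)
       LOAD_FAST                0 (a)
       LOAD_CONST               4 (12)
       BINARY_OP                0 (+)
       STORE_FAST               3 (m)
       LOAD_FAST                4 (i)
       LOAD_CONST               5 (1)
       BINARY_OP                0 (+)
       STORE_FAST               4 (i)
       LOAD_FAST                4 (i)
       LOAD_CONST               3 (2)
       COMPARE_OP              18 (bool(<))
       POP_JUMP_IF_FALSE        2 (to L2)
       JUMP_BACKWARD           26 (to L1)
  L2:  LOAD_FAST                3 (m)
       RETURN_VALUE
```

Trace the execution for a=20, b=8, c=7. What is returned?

32

LOAD_CONST → push 6. Stack: [6]
LOAD_FAST b → push 8. Stack: [6, 8]
BINARY_OP % → 6 % 8 = 6. Stack: [6]
STORE_FAST m → m=6. Stack: []
LOAD_CONST → push 0. Stack: [0]
STORE_FAST i → i=0. Stack: []
LOAD_FAST i → push 0. Stack: [0]
LOAD_CONST → push 2. Stack: [0, 2]
COMPARE_OP bool(<) → 0 vs 2 = True. Stack: [True]
POP_JUMP_IF_FALSE → pop True; no jump. Stack: []
LOAD_FAST_LOAD_FAST m,m → push 6,6. Stack: [6, 6]
BINARY_OP - → 6 - 6 = 0. Stack: [0]
STORE_FAST m → m=0. Stack: []
LOAD_FAST_LOAD_FAST m,i → push 0,0. Stack: [0, 0]
BINARY_OP * → 0 * 0 = 0. Stack: [0]
STORE_FAST m → m=0. Stack: []
LOAD_FAST a → push 20. Stack: [20]
LOAD_CONST → push 12. Stack: [20, 12]
BINARY_OP + → 20 + 12 = 32. Stack: [32]
STORE_FAST m → m=32. Stack: []
LOAD_FAST i → push 0. Stack: [0]
LOAD_CONST → push 1. Stack: [0, 1]
BINARY_OP + → 0 + 1 = 1. Stack: [1]
STORE_FAST i → i=1. Stack: []
LOAD_FAST i → push 1. Stack: [1]
LOAD_CONST → push 2. Stack: [1, 2]
COMPARE_OP bool(<) → 1 vs 2 = True. Stack: [True]
POP_JUMP_IF_FALSE → pop True; no jump. Stack: []
LOAD_FAST_LOAD_FAST m,m → push 32,32. Stack: [32, 32]
BINARY_OP - → 32 - 32 = 0. Stack: [0]
STORE_FAST m → m=0. Stack: []
LOAD_FAST_LOAD_FAST m,i → push 0,1. Stack: [0, 1]
BINARY_OP * → 0 * 1 = 0. Stack: [0]
STORE_FAST m → m=0. Stack: []
LOAD_FAST a → push 20. Stack: [20]
LOAD_CONST → push 12. Stack: [20, 12]
BINARY_OP + → 20 + 12 = 32. Stack: [32]
STORE_FAST m → m=32. Stack: []
LOAD_FAST i → push 1. Stack: [1]
LOAD_CONST → push 1. Stack: [1, 1]
BINARY_OP + → 1 + 1 = 2. Stack: [2]
STORE_FAST i → i=2. Stack: []
LOAD_FAST i → push 2. Stack: [2]
LOAD_CONST → push 2. Stack: [2, 2]
COMPARE_OP bool(<) → 2 vs 2 = False. Stack: [False]
POP_JUMP_IF_FALSE → pop False; jump. Stack: []
LOAD_FAST m → push 32. Stack: [32]
RETURN_VALUE → return 32.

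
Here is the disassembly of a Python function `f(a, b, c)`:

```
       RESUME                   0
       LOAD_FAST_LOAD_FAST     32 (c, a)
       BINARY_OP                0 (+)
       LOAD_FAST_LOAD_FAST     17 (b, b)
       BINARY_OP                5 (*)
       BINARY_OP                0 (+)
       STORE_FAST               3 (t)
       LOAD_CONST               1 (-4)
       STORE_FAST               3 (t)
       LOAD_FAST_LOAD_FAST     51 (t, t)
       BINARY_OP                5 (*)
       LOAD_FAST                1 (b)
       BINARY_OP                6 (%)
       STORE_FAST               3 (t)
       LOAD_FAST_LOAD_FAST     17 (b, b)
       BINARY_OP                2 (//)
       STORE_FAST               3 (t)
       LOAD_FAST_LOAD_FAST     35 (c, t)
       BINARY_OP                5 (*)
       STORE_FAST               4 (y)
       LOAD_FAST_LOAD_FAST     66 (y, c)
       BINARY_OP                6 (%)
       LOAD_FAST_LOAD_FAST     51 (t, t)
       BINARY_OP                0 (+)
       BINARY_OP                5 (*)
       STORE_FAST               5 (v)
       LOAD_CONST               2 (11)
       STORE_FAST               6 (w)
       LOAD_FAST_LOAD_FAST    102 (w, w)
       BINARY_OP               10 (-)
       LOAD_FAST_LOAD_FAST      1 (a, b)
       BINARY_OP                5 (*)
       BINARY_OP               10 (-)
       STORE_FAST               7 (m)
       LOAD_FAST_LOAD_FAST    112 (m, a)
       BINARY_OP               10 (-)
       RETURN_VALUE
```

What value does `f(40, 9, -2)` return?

LOAD_FAST_LOAD_FAST c,a → push -2,40. Stack: [-2, 40]
BINARY_OP + → -2 + 40 = 38. Stack: [38]
LOAD_FAST_LOAD_FAST b,b → push 9,9. Stack: [38, 9, 9]
BINARY_OP * → 9 * 9 = 81. Stack: [38, 81]
BINARY_OP + → 38 + 81 = 119. Stack: [119]
STORE_FAST t → t=119. Stack: []
LOAD_CONST → push -4. Stack: [-4]
STORE_FAST t → t=-4. Stack: []
LOAD_FAST_LOAD_FAST t,t → push -4,-4. Stack: [-4, -4]
BINARY_OP * → -4 * -4 = 16. Stack: [16]
LOAD_FAST b → push 9. Stack: [16, 9]
BINARY_OP % → 16 % 9 = 7. Stack: [7]
STORE_FAST t → t=7. Stack: []
LOAD_FAST_LOAD_FAST b,b → push 9,9. Stack: [9, 9]
BINARY_OP // → 9 // 9 = 1. Stack: [1]
STORE_FAST t → t=1. Stack: []
LOAD_FAST_LOAD_FAST c,t → push -2,1. Stack: [-2, 1]
BINARY_OP * → -2 * 1 = -2. Stack: [-2]
STORE_FAST y → y=-2. Stack: []
LOAD_FAST_LOAD_FAST y,c → push -2,-2. Stack: [-2, -2]
BINARY_OP % → -2 % -2 = 0. Stack: [0]
LOAD_FAST_LOAD_FAST t,t → push 1,1. Stack: [0, 1, 1]
BINARY_OP + → 1 + 1 = 2. Stack: [0, 2]
BINARY_OP * → 0 * 2 = 0. Stack: [0]
STORE_FAST v → v=0. Stack: []
LOAD_CONST → push 11. Stack: [11]
STORE_FAST w → w=11. Stack: []
LOAD_FAST_LOAD_FAST w,w → push 11,11. Stack: [11, 11]
BINARY_OP - → 11 - 11 = 0. Stack: [0]
LOAD_FAST_LOAD_FAST a,b → push 40,9. Stack: [0, 40, 9]
BINARY_OP * → 40 * 9 = 360. Stack: [0, 360]
BINARY_OP - → 0 - 360 = -360. Stack: [-360]
STORE_FAST m → m=-360. Stack: []
LOAD_FAST_LOAD_FAST m,a → push -360,40. Stack: [-360, 40]
BINARY_OP - → -360 - 40 = -400. Stack: [-400]
RETURN_VALUE → return -400.

-400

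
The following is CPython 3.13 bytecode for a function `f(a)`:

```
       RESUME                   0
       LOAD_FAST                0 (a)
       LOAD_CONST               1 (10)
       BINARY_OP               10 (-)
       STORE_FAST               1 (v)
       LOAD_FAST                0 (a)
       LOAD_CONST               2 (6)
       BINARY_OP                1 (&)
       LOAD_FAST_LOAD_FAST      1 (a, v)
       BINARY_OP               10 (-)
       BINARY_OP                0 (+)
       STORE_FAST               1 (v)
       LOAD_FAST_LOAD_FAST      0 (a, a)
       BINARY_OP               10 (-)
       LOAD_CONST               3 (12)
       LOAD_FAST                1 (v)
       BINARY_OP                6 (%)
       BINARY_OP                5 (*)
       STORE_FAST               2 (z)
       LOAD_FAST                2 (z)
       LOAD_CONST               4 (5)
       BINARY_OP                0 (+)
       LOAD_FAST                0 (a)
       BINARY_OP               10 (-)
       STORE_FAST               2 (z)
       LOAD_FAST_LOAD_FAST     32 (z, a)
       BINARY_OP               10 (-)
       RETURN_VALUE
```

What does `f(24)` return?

LOAD_FAST a → push 24. Stack: [24]
LOAD_CONST → push 10. Stack: [24, 10]
BINARY_OP - → 24 - 10 = 14. Stack: [14]
STORE_FAST v → v=14. Stack: []
LOAD_FAST a → push 24. Stack: [24]
LOAD_CONST → push 6. Stack: [24, 6]
BINARY_OP & → 24 & 6 = 0. Stack: [0]
LOAD_FAST_LOAD_FAST a,v → push 24,14. Stack: [0, 24, 14]
BINARY_OP - → 24 - 14 = 10. Stack: [0, 10]
BINARY_OP + → 0 + 10 = 10. Stack: [10]
STORE_FAST v → v=10. Stack: []
LOAD_FAST_LOAD_FAST a,a → push 24,24. Stack: [24, 24]
BINARY_OP - → 24 - 24 = 0. Stack: [0]
LOAD_CONST → push 12. Stack: [0, 12]
LOAD_FAST v → push 10. Stack: [0, 12, 10]
BINARY_OP % → 12 % 10 = 2. Stack: [0, 2]
BINARY_OP * → 0 * 2 = 0. Stack: [0]
STORE_FAST z → z=0. Stack: []
LOAD_FAST z → push 0. Stack: [0]
LOAD_CONST → push 5. Stack: [0, 5]
BINARY_OP + → 0 + 5 = 5. Stack: [5]
LOAD_FAST a → push 24. Stack: [5, 24]
BINARY_OP - → 5 - 24 = -19. Stack: [-19]
STORE_FAST z → z=-19. Stack: []
LOAD_FAST_LOAD_FAST z,a → push -19,24. Stack: [-19, 24]
BINARY_OP - → -19 - 24 = -43. Stack: [-43]
RETURN_VALUE → return -43.

-43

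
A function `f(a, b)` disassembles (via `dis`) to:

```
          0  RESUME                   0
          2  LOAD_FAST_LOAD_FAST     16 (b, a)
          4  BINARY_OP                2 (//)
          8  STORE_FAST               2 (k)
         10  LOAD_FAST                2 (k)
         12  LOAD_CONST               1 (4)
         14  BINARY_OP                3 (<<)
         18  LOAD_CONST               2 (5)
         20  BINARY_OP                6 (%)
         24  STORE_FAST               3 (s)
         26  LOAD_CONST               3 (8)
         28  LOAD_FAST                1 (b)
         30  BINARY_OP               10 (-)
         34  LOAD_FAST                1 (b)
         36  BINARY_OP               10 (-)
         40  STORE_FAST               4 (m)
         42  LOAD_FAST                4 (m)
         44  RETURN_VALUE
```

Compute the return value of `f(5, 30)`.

LOAD_FAST_LOAD_FAST b,a → push 30,5. Stack: [30, 5]
BINARY_OP // → 30 // 5 = 6. Stack: [6]
STORE_FAST k → k=6. Stack: []
LOAD_FAST k → push 6. Stack: [6]
LOAD_CONST → push 4. Stack: [6, 4]
BINARY_OP << → 6 << 4 = 96. Stack: [96]
LOAD_CONST → push 5. Stack: [96, 5]
BINARY_OP % → 96 % 5 = 1. Stack: [1]
STORE_FAST s → s=1. Stack: []
LOAD_CONST → push 8. Stack: [8]
LOAD_FAST b → push 30. Stack: [8, 30]
BINARY_OP - → 8 - 30 = -22. Stack: [-22]
LOAD_FAST b → push 30. Stack: [-22, 30]
BINARY_OP - → -22 - 30 = -52. Stack: [-52]
STORE_FAST m → m=-52. Stack: []
LOAD_FAST m → push -52. Stack: [-52]
RETURN_VALUE → return -52.

-52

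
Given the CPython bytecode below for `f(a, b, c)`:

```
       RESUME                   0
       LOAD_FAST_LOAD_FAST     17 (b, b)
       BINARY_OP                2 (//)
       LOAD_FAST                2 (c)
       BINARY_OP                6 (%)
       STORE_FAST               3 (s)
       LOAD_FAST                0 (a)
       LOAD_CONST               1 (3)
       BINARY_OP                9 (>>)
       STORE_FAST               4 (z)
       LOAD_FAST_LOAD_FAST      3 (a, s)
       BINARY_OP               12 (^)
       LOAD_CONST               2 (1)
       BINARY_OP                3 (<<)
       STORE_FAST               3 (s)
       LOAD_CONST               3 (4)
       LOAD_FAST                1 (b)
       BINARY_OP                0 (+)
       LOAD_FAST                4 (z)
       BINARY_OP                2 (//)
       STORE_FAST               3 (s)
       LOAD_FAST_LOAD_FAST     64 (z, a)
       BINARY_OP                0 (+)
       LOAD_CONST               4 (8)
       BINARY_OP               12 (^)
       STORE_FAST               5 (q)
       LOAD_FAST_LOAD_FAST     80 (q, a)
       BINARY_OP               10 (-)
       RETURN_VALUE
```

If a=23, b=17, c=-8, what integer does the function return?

-6

LOAD_FAST_LOAD_FAST b,b → push 17,17. Stack: [17, 17]
BINARY_OP // → 17 // 17 = 1. Stack: [1]
LOAD_FAST c → push -8. Stack: [1, -8]
BINARY_OP % → 1 % -8 = -7. Stack: [-7]
STORE_FAST s → s=-7. Stack: []
LOAD_FAST a → push 23. Stack: [23]
LOAD_CONST → push 3. Stack: [23, 3]
BINARY_OP >> → 23 >> 3 = 2. Stack: [2]
STORE_FAST z → z=2. Stack: []
LOAD_FAST_LOAD_FAST a,s → push 23,-7. Stack: [23, -7]
BINARY_OP ^ → 23 ^ -7 = -18. Stack: [-18]
LOAD_CONST → push 1. Stack: [-18, 1]
BINARY_OP << → -18 << 1 = -36. Stack: [-36]
STORE_FAST s → s=-36. Stack: []
LOAD_CONST → push 4. Stack: [4]
LOAD_FAST b → push 17. Stack: [4, 17]
BINARY_OP + → 4 + 17 = 21. Stack: [21]
LOAD_FAST z → push 2. Stack: [21, 2]
BINARY_OP // → 21 // 2 = 10. Stack: [10]
STORE_FAST s → s=10. Stack: []
LOAD_FAST_LOAD_FAST z,a → push 2,23. Stack: [2, 23]
BINARY_OP + → 2 + 23 = 25. Stack: [25]
LOAD_CONST → push 8. Stack: [25, 8]
BINARY_OP ^ → 25 ^ 8 = 17. Stack: [17]
STORE_FAST q → q=17. Stack: []
LOAD_FAST_LOAD_FAST q,a → push 17,23. Stack: [17, 23]
BINARY_OP - → 17 - 23 = -6. Stack: [-6]
RETURN_VALUE → return -6.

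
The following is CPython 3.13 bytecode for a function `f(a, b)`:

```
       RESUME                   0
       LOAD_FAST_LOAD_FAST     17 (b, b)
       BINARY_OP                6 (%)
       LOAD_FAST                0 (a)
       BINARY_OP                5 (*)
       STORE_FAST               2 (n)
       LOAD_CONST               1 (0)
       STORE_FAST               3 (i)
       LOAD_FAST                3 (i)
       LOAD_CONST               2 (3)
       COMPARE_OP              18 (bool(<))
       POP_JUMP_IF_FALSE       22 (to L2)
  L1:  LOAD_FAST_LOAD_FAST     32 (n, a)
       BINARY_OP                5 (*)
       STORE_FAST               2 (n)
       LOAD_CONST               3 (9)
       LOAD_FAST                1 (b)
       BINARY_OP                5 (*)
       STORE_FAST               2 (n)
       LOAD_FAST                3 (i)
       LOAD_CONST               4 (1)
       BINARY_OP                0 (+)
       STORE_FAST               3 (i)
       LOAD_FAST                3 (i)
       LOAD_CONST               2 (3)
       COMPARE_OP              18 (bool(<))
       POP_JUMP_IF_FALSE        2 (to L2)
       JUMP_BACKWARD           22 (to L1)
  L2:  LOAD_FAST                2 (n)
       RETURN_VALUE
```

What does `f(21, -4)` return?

LOAD_FAST_LOAD_FAST b,b → push -4,-4. Stack: [-4, -4]
BINARY_OP % → -4 % -4 = 0. Stack: [0]
LOAD_FAST a → push 21. Stack: [0, 21]
BINARY_OP * → 0 * 21 = 0. Stack: [0]
STORE_FAST n → n=0. Stack: []
LOAD_CONST → push 0. Stack: [0]
STORE_FAST i → i=0. Stack: []
LOAD_FAST i → push 0. Stack: [0]
LOAD_CONST → push 3. Stack: [0, 3]
COMPARE_OP bool(<) → 0 vs 3 = True. Stack: [True]
POP_JUMP_IF_FALSE → pop True; no jump. Stack: []
LOAD_FAST_LOAD_FAST n,a → push 0,21. Stack: [0, 21]
BINARY_OP * → 0 * 21 = 0. Stack: [0]
STORE_FAST n → n=0. Stack: []
LOAD_CONST → push 9. Stack: [9]
LOAD_FAST b → push -4. Stack: [9, -4]
BINARY_OP * → 9 * -4 = -36. Stack: [-36]
STORE_FAST n → n=-36. Stack: []
LOAD_FAST i → push 0. Stack: [0]
LOAD_CONST → push 1. Stack: [0, 1]
BINARY_OP + → 0 + 1 = 1. Stack: [1]
STORE_FAST i → i=1. Stack: []
LOAD_FAST i → push 1. Stack: [1]
LOAD_CONST → push 3. Stack: [1, 3]
COMPARE_OP bool(<) → 1 vs 3 = True. Stack: [True]
POP_JUMP_IF_FALSE → pop True; no jump. Stack: []
LOAD_FAST_LOAD_FAST n,a → push -36,21. Stack: [-36, 21]
BINARY_OP * → -36 * 21 = -756. Stack: [-756]
STORE_FAST n → n=-756. Stack: []
LOAD_CONST → push 9. Stack: [9]
LOAD_FAST b → push -4. Stack: [9, -4]
BINARY_OP * → 9 * -4 = -36. Stack: [-36]
STORE_FAST n → n=-36. Stack: []
LOAD_FAST i → push 1. Stack: [1]
LOAD_CONST → push 1. Stack: [1, 1]
BINARY_OP + → 1 + 1 = 2. Stack: [2]
STORE_FAST i → i=2. Stack: []
LOAD_FAST i → push 2. Stack: [2]
LOAD_CONST → push 3. Stack: [2, 3]
COMPARE_OP bool(<) → 2 vs 3 = True. Stack: [True]
POP_JUMP_IF_FALSE → pop True; no jump. Stack: []
LOAD_FAST_LOAD_FAST n,a → push -36,21. Stack: [-36, 21]
BINARY_OP * → -36 * 21 = -756. Stack: [-756]
STORE_FAST n → n=-756. Stack: []
LOAD_CONST → push 9. Stack: [9]
LOAD_FAST b → push -4. Stack: [9, -4]
BINARY_OP * → 9 * -4 = -36. Stack: [-36]
STORE_FAST n → n=-36. Stack: []
LOAD_FAST i → push 2. Stack: [2]
LOAD_CONST → push 1. Stack: [2, 1]
BINARY_OP + → 2 + 1 = 3. Stack: [3]
STORE_FAST i → i=3. Stack: []
LOAD_FAST i → push 3. Stack: [3]
LOAD_CONST → push 3. Stack: [3, 3]
COMPARE_OP bool(<) → 3 vs 3 = False. Stack: [False]
POP_JUMP_IF_FALSE → pop False; jump. Stack: []
LOAD_FAST n → push -36. Stack: [-36]
RETURN_VALUE → return -36.

-36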